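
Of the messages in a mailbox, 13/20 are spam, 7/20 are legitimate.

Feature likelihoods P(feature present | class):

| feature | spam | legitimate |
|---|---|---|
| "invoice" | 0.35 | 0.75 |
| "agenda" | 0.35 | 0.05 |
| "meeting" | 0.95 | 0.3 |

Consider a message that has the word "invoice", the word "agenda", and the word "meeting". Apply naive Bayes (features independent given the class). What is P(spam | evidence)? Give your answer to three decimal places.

0.951

spam: 0.65 × 0.35 × 0.35 × 0.95 = 0.07564375
legitimate: 0.35 × 0.75 × 0.05 × 0.3 = 0.0039375
P(spam | x) = 0.07564375 / 0.07958125 ≈ 0.951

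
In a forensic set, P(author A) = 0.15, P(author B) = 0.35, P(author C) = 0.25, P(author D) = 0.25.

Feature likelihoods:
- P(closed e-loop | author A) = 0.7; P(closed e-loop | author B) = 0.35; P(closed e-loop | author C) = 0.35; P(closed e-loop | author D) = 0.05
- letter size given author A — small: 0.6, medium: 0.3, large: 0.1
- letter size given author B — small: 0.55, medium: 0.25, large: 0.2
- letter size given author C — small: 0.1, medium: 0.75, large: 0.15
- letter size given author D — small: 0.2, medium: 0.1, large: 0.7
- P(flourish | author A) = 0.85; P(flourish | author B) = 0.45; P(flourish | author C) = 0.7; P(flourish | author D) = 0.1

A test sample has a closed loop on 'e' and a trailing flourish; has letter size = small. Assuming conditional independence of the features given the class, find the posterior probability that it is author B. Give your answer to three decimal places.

author A: 0.15 × 0.7 × 0.6 × 0.85 = 0.05355
author B: 0.35 × 0.35 × 0.55 × 0.45 = 0.03031875
author C: 0.25 × 0.35 × 0.1 × 0.7 = 0.006125
author D: 0.25 × 0.05 × 0.2 × 0.1 = 0.00025
P(author B | x) = 0.03031875 / 0.09024375 ≈ 0.336

0.336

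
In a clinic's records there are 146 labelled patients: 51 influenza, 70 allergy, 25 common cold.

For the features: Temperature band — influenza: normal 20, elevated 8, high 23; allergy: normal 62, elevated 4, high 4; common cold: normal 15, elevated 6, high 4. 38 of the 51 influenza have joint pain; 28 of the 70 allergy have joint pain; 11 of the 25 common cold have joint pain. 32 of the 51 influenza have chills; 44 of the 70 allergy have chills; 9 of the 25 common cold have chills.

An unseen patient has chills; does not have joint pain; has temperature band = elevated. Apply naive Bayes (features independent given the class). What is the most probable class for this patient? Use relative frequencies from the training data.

influenza: (51/146) × (8/51) × (13/51) × (32/51) ≈ 0.00876375
allergy: (70/146) × (4/70) × (42/70) × (44/70) ≈ 0.0103327
common cold: (25/146) × (6/25) × (14/25) × (9/25) ≈ 0.00828493
Highest score → allergy.

allergy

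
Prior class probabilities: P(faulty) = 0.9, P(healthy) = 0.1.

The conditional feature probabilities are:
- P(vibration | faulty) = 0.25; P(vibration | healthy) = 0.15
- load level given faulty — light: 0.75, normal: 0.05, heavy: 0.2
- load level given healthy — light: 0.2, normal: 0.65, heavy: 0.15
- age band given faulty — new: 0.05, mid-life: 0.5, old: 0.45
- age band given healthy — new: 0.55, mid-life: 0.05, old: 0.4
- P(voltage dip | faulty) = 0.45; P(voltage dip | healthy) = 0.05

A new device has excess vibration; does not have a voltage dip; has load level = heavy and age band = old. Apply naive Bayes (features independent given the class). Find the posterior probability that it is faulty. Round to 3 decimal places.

faulty: 0.9 × 0.25 × 0.2 × 0.45 × (1−0.45) = 0.0111375
healthy: 0.1 × 0.15 × 0.15 × 0.4 × (1−0.05) = 0.000855
P(faulty | x) = 0.0111375 / 0.0119925 ≈ 0.929

0.929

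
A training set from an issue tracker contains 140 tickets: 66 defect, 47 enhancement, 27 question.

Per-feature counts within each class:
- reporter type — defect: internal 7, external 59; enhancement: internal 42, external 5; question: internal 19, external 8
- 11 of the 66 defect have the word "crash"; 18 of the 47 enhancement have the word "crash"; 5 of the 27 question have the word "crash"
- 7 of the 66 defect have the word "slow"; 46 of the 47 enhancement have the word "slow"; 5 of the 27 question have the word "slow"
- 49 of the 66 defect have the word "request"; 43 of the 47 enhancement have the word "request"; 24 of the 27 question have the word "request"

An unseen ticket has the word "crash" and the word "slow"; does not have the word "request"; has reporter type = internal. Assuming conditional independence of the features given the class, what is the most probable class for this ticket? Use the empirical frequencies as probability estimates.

enhancement

defect: (66/140) × (7/66) × (11/66) × (7/66) × (17/66) ≈ 0.000227655
enhancement: (47/140) × (42/47) × (18/47) × (46/47) × (4/47) ≈ 0.00957013
question: (27/140) × (19/27) × (5/27) × (5/27) × (3/27) ≈ 0.000517125
Highest score → enhancement.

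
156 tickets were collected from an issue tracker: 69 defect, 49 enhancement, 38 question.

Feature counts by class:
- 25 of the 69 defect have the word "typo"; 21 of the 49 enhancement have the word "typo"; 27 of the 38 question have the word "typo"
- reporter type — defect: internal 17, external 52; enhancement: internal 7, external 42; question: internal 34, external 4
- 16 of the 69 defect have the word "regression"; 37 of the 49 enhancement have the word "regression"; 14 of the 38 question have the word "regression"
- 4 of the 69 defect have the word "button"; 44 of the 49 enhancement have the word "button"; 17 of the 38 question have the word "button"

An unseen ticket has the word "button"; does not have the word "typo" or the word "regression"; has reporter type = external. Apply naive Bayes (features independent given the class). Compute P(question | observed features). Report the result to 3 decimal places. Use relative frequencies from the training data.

defect: (69/156) × (44/69) × (52/69) × (53/69) × (4/69) ≈ 0.00946499
enhancement: (49/156) × (28/49) × (42/49) × (12/49) × (44/49) ≈ 0.0338321
question: (38/156) × (11/38) × (4/38) × (24/38) × (17/38) ≈ 0.00209719
P(question | x) = 0.00209719 / 0.04539428 ≈ 0.046

0.046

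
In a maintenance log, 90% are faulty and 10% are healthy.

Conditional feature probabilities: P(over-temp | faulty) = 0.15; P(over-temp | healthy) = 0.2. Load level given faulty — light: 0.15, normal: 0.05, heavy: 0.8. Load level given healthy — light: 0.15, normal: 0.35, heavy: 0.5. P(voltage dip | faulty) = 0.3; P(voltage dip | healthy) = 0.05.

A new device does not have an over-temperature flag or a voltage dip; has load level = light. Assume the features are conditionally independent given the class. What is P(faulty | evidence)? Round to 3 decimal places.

faulty: 0.9 × (1−0.15) × 0.15 × (1−0.3) = 0.080325
healthy: 0.1 × (1−0.2) × 0.15 × (1−0.05) = 0.0114
P(faulty | x) = 0.080325 / 0.091725 ≈ 0.876

0.876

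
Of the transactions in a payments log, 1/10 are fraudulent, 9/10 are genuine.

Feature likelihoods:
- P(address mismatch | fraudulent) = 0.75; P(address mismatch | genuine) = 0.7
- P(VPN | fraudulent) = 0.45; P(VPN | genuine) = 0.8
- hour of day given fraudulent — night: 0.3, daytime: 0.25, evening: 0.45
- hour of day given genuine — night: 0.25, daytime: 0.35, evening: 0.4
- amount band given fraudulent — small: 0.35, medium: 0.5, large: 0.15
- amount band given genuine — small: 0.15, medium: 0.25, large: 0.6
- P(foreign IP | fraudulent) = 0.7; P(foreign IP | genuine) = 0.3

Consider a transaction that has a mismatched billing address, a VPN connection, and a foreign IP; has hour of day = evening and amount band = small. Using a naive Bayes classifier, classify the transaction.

genuine

fraudulent: 0.1 × 0.75 × 0.45 × 0.45 × 0.35 × 0.7 = 0.0037209375
genuine: 0.9 × 0.7 × 0.8 × 0.4 × 0.15 × 0.3 = 0.009072
Highest score → genuine.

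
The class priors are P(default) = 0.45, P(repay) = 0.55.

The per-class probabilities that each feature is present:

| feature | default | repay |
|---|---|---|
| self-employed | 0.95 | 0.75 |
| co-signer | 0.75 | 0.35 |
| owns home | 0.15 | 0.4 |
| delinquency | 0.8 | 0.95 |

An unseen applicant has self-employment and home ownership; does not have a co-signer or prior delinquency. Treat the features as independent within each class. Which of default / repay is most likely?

repay

default: 0.45 × 0.95 × (1−0.75) × 0.15 × (1−0.8) = 0.00320625
repay: 0.55 × 0.75 × (1−0.35) × 0.4 × (1−0.95) = 0.0053625
Highest score → repay.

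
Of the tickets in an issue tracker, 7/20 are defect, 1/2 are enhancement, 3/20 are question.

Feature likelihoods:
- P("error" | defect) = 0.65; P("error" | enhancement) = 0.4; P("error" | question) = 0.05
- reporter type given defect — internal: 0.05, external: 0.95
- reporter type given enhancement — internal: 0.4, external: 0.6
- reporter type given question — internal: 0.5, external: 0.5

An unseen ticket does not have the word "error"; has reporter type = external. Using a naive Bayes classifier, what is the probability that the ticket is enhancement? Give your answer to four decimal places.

defect: 0.35 × (1−0.65) × 0.95 = 0.116375
enhancement: 0.5 × (1−0.4) × 0.6 = 0.18
question: 0.15 × (1−0.05) × 0.5 = 0.07125
P(enhancement | x) = 0.18 / 0.367625 ≈ 0.4896

0.4896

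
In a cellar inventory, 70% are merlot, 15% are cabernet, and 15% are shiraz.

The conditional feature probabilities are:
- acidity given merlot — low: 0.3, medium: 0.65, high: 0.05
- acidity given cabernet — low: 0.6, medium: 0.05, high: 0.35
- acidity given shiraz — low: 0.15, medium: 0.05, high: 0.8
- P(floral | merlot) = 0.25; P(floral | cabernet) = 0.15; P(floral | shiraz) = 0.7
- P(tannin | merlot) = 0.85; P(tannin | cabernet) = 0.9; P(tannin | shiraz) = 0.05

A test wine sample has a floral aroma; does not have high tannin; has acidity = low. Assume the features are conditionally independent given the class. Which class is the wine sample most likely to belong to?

shiraz

merlot: 0.7 × 0.3 × 0.25 × (1−0.85) = 0.007875
cabernet: 0.15 × 0.6 × 0.15 × (1−0.9) = 0.00135
shiraz: 0.15 × 0.15 × 0.7 × (1−0.05) = 0.0149625
Highest score → shiraz.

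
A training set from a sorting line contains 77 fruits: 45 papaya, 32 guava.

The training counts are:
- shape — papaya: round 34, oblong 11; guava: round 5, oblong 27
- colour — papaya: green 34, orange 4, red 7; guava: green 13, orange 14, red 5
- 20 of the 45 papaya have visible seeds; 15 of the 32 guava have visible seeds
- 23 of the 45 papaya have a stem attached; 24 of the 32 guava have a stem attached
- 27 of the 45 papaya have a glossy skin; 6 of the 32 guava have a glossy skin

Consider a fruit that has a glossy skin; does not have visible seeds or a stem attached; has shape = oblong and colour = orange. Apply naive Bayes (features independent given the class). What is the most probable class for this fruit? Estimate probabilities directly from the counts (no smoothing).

papaya: (45/77) × (11/45) × (4/45) × (25/45) × (22/45) × (27/45) ≈ 0.00206937
guava: (32/77) × (27/32) × (14/32) × (17/32) × (8/32) × (6/32) ≈ 0.00382025
Highest score → guava.

guava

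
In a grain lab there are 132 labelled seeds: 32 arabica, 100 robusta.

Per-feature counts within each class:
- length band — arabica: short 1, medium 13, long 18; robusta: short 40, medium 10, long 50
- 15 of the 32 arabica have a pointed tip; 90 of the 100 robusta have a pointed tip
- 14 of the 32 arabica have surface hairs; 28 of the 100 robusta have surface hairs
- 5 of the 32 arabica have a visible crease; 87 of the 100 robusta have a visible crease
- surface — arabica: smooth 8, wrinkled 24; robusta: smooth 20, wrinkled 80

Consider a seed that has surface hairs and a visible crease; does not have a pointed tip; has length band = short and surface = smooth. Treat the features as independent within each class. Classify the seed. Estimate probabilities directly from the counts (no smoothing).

robusta

arabica: (32/132) × (1/32) × (17/32) × (14/32) × (5/32) × (8/32) ≈ 0.0000687801
robusta: (100/132) × (40/100) × (10/100) × (28/100) × (87/100) × (20/100) ≈ 0.00147636
Highest score → robusta.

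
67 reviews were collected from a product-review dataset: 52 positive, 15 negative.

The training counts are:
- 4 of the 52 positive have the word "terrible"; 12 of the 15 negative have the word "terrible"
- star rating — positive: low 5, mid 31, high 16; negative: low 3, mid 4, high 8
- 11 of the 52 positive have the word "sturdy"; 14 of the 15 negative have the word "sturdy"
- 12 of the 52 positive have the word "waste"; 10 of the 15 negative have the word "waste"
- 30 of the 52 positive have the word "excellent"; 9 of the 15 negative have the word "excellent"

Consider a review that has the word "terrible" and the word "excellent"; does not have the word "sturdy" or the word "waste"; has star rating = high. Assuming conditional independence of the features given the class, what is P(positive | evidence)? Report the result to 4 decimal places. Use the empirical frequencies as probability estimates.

positive: (52/67) × (4/52) × (16/52) × (41/52) × (40/52) × (30/52) ≈ 0.00642772
negative: (15/67) × (12/15) × (8/15) × (1/15) × (5/15) × (9/15) ≈ 0.00127363
P(positive | x) = 0.00642772 / 0.00770135 ≈ 0.8346

0.8346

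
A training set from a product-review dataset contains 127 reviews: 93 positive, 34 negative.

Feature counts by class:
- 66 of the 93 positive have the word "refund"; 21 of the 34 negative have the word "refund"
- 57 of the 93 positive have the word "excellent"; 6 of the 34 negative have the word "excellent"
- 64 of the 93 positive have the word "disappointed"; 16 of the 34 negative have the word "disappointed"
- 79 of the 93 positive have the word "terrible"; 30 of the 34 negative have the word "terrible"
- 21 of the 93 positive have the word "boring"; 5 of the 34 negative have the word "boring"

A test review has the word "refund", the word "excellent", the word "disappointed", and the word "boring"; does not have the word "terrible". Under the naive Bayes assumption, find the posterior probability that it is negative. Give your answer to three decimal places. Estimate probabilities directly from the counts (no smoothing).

positive: (93/127) × (66/93) × (57/93) × (64/93) × (14/93) × (21/93) ≈ 0.00745093
negative: (34/127) × (21/34) × (6/34) × (16/34) × (4/34) × (5/34) ≈ 0.000237575
P(negative | x) = 0.000237575 / 0.007688505 ≈ 0.031

0.031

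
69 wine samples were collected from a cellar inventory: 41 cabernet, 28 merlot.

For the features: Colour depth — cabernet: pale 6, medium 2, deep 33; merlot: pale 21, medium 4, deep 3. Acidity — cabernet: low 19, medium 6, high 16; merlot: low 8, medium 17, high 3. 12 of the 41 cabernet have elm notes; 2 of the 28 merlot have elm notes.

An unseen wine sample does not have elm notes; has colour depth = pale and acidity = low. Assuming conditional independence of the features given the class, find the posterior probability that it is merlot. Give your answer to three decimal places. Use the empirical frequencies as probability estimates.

0.739

cabernet: (41/69) × (6/41) × (19/41) × (29/41) ≈ 0.0285027
merlot: (28/69) × (21/28) × (8/28) × (26/28) ≈ 0.0807453
P(merlot | x) = 0.0807453 / 0.109248 ≈ 0.739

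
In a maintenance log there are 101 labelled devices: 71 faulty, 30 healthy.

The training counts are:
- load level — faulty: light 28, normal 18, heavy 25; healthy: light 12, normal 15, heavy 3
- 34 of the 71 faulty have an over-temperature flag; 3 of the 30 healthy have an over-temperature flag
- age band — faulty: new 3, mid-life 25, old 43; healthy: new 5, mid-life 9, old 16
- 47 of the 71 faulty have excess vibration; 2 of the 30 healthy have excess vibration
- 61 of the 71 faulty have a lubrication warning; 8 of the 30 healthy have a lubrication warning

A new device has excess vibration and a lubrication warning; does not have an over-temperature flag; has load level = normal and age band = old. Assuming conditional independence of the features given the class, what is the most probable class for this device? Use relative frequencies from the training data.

faulty: (71/101) × (18/71) × (37/71) × (43/71) × (47/71) × (61/71) ≈ 0.0319901
healthy: (30/101) × (15/30) × (27/30) × (16/30) × (2/30) × (8/30) ≈ 0.00126733
Highest score → faulty.

faulty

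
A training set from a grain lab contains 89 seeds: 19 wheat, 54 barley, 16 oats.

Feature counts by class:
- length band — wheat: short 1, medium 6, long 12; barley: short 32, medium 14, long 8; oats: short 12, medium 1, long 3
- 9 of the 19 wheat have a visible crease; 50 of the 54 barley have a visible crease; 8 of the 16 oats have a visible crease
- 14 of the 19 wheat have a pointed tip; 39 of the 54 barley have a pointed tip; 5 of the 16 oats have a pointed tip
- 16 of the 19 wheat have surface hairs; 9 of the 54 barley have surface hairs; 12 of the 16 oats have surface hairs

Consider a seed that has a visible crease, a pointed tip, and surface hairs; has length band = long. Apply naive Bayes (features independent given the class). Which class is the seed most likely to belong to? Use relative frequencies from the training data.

wheat: (19/89) × (12/19) × (9/19) × (14/19) × (16/19) ≈ 0.0396297
barley: (54/89) × (8/54) × (50/54) × (39/54) × (9/54) ≈ 0.0100183
oats: (16/89) × (3/16) × (8/16) × (5/16) × (12/16) ≈ 0.00395014
Highest score → wheat.

wheat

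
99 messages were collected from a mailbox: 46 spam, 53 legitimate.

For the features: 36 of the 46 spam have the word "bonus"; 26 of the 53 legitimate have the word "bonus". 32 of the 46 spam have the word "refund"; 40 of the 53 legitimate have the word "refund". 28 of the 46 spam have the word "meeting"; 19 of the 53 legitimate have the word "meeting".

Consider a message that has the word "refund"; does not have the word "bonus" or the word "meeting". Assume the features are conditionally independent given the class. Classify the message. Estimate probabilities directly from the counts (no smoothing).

spam: (46/99) × (10/46) × (32/46) × (18/46) ≈ 0.0274961
legitimate: (53/99) × (27/53) × (40/53) × (34/53) ≈ 0.132043
Highest score → legitimate.

legitimate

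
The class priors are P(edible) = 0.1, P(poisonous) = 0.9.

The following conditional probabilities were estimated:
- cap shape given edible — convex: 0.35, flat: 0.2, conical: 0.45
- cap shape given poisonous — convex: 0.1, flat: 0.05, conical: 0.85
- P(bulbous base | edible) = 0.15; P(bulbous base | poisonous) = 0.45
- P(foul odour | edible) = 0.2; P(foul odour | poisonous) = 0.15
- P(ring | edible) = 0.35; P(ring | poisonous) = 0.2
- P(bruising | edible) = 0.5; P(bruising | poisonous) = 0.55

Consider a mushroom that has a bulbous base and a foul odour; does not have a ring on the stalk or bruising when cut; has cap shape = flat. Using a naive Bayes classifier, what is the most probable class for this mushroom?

poisonous

edible: 0.1 × 0.2 × 0.15 × 0.2 × (1−0.35) × (1−0.5) = 0.000195
poisonous: 0.9 × 0.05 × 0.45 × 0.15 × (1−0.2) × (1−0.55) = 0.0010935
Highest score → poisonous.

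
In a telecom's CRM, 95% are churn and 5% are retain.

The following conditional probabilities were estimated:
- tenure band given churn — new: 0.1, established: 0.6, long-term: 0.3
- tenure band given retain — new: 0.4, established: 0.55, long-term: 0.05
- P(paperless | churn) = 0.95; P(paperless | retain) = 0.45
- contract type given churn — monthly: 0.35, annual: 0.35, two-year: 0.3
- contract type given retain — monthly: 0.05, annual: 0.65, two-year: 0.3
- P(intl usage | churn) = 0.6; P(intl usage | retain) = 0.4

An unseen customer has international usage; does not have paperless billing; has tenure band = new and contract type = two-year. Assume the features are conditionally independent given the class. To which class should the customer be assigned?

churn: 0.95 × 0.1 × (1−0.95) × 0.3 × 0.6 = 0.000855
retain: 0.05 × 0.4 × (1−0.45) × 0.3 × 0.4 = 0.00132
Highest score → retain.

retain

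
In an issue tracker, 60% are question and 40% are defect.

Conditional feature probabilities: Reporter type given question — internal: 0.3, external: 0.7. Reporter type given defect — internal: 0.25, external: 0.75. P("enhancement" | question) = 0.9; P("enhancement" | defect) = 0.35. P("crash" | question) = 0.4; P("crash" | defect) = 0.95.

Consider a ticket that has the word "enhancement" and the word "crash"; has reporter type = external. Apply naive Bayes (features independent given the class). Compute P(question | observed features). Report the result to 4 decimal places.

0.6025

question: 0.6 × 0.7 × 0.9 × 0.4 = 0.1512
defect: 0.4 × 0.75 × 0.35 × 0.95 = 0.09975
P(question | x) = 0.1512 / 0.25095 ≈ 0.6025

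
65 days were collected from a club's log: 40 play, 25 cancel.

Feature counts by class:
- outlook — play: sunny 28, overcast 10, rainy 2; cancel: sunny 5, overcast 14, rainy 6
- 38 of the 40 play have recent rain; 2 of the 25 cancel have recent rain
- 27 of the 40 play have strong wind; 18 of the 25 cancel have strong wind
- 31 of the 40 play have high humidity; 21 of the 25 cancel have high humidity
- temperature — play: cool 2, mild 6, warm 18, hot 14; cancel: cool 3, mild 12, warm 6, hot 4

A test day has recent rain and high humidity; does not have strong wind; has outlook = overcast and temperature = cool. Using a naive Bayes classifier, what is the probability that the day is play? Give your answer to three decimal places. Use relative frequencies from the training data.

0.791

play: (40/65) × (10/40) × (38/40) × (13/40) × (31/40) × (2/40) = 0.001840625
cancel: (25/65) × (14/25) × (2/25) × (7/25) × (21/25) × (3/25) ≈ 0.000486321
P(play | x) = 0.001840625 / 0.002326946 ≈ 0.791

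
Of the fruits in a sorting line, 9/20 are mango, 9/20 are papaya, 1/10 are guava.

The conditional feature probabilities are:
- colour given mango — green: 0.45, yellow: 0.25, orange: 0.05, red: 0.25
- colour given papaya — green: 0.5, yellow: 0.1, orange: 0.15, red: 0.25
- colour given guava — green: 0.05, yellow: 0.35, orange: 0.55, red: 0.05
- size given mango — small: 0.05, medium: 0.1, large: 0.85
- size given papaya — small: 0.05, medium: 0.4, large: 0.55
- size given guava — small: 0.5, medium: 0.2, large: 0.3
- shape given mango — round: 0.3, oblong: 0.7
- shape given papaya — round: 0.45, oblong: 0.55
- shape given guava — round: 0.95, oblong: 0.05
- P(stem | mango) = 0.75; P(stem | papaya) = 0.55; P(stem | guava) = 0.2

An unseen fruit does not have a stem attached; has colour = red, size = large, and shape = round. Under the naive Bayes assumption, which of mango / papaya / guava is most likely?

papaya

mango: 0.45 × 0.25 × 0.85 × 0.3 × (1−0.75) = 0.007171875
papaya: 0.45 × 0.25 × 0.55 × 0.45 × (1−0.55) = 0.0125296875
guava: 0.1 × 0.05 × 0.3 × 0.95 × (1−0.2) = 0.00114
Highest score → papaya.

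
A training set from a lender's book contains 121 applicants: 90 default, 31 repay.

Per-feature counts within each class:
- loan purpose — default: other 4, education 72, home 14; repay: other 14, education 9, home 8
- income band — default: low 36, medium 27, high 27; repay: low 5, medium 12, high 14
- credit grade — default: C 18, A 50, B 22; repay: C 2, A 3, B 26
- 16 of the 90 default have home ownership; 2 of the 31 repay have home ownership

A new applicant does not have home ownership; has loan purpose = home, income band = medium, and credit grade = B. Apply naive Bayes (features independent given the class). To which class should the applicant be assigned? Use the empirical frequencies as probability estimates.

repay

default: (90/121) × (14/90) × (27/90) × (22/90) × (74/90) ≈ 0.00697643
repay: (31/121) × (8/31) × (12/31) × (26/31) × (29/31) ≈ 0.0200804
Highest score → repay.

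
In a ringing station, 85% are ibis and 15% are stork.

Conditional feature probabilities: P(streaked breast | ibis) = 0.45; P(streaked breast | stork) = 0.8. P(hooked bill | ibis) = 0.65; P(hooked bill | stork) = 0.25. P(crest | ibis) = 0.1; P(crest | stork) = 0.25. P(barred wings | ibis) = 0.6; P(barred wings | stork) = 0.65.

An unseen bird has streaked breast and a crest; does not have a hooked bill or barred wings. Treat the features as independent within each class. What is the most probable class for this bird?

stork

ibis: 0.85 × 0.45 × (1−0.65) × 0.1 × (1−0.6) = 0.005355
stork: 0.15 × 0.8 × (1−0.25) × 0.25 × (1−0.65) = 0.007875
Highest score → stork.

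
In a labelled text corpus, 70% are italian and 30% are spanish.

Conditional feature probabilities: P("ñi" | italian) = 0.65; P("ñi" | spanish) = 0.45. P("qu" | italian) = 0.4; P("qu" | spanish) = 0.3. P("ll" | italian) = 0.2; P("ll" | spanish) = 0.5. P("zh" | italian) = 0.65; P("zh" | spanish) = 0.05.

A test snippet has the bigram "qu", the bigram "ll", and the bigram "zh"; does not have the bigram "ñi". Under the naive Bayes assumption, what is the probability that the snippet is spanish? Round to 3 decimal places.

italian: 0.7 × (1−0.65) × 0.4 × 0.2 × 0.65 = 0.01274
spanish: 0.3 × (1−0.45) × 0.3 × 0.5 × 0.05 = 0.0012375
P(spanish | x) = 0.0012375 / 0.0139775 ≈ 0.089

0.089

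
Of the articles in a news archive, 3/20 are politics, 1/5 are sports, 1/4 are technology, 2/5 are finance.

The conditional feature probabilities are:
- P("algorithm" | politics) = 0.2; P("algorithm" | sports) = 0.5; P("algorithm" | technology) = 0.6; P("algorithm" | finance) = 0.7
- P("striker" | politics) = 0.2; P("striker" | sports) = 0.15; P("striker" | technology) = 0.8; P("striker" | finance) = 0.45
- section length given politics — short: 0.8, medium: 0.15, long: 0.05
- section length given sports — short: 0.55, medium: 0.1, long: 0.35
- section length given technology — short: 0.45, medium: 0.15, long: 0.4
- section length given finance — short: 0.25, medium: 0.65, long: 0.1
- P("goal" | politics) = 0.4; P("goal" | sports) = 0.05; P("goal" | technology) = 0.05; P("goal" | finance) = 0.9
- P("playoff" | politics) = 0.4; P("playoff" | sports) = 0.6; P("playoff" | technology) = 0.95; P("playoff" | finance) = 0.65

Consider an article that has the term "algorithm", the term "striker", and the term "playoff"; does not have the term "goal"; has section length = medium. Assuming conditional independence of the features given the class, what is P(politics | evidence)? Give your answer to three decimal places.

0.010

politics: 0.15 × 0.2 × 0.2 × 0.15 × (1−0.4) × 0.4 = 0.000216
sports: 0.2 × 0.5 × 0.15 × 0.1 × (1−0.05) × 0.6 = 0.000855
technology: 0.25 × 0.6 × 0.8 × 0.15 × (1−0.05) × 0.95 = 0.016245
finance: 0.4 × 0.7 × 0.45 × 0.65 × (1−0.9) × 0.65 = 0.0053235
P(politics | x) = 0.000216 / 0.0226395 ≈ 0.010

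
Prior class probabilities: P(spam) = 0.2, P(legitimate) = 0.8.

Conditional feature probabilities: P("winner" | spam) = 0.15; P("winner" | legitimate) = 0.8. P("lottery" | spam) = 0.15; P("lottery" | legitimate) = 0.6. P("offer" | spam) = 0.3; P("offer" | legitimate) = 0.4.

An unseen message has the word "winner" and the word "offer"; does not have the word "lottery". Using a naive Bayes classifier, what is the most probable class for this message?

legitimate

spam: 0.2 × 0.15 × (1−0.15) × 0.3 = 0.00765
legitimate: 0.8 × 0.8 × (1−0.6) × 0.4 = 0.1024
Highest score → legitimate.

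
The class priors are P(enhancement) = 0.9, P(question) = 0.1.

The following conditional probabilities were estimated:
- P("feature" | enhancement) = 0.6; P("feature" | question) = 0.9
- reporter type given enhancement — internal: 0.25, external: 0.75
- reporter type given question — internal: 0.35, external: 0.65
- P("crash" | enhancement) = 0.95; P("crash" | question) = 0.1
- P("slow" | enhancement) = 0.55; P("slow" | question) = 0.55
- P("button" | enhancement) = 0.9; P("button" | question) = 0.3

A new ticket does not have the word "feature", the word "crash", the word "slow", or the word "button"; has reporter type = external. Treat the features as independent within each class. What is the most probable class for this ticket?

enhancement: 0.9 × (1−0.6) × 0.75 × (1−0.95) × (1−0.55) × (1−0.9) = 0.0006075
question: 0.1 × (1−0.9) × 0.65 × (1−0.1) × (1−0.55) × (1−0.3) = 0.00184275
Highest score → question.

question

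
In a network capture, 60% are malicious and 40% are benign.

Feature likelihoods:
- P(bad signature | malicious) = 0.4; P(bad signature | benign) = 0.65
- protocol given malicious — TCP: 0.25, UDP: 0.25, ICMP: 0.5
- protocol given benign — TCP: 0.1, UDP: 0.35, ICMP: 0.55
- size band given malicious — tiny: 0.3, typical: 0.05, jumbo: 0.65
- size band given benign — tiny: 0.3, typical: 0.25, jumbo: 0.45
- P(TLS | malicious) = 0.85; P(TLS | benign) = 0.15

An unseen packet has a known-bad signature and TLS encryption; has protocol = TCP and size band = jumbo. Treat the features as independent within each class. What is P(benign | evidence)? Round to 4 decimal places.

0.0503

malicious: 0.6 × 0.4 × 0.25 × 0.65 × 0.85 = 0.03315
benign: 0.4 × 0.65 × 0.1 × 0.45 × 0.15 = 0.001755
P(benign | x) = 0.001755 / 0.034905 ≈ 0.0503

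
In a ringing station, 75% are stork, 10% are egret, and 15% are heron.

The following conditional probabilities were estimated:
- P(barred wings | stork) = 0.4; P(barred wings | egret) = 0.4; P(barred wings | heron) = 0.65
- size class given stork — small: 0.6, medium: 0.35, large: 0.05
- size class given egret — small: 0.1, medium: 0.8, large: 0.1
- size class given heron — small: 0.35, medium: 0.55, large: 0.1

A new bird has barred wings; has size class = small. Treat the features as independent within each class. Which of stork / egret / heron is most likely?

stork

stork: 0.75 × 0.4 × 0.6 = 0.18
egret: 0.1 × 0.4 × 0.1 = 0.004
heron: 0.15 × 0.65 × 0.35 = 0.034125
Highest score → stork.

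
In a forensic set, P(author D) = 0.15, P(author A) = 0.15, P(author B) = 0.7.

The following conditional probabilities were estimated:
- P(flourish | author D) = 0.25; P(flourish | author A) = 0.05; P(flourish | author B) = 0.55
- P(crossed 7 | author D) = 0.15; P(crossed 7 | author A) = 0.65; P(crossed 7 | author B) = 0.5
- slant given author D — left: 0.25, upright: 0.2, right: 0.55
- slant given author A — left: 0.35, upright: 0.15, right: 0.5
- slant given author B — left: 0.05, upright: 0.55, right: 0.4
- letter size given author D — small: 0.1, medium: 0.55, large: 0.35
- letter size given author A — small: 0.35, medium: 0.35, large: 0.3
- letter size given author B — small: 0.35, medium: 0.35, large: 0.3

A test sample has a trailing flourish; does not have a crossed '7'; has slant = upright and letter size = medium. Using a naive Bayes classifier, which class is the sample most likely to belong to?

author B

author D: 0.15 × 0.25 × (1−0.15) × 0.2 × 0.55 = 0.00350625
author A: 0.15 × 0.05 × (1−0.65) × 0.15 × 0.35 = 0.0001378125
author B: 0.7 × 0.55 × (1−0.5) × 0.55 × 0.35 = 0.03705625
Highest score → author B.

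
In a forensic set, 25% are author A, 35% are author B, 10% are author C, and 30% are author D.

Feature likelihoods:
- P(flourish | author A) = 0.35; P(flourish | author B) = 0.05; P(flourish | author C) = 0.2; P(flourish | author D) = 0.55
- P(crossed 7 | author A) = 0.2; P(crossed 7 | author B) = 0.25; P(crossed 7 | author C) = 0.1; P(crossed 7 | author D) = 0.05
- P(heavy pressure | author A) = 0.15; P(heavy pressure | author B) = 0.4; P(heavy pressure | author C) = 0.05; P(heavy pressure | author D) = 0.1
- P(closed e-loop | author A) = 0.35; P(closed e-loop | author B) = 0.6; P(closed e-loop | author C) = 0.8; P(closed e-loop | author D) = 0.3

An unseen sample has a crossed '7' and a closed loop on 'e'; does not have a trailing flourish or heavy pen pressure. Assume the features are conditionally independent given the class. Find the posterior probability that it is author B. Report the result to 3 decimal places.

0.630

author A: 0.25 × (1−0.35) × 0.2 × (1−0.15) × 0.35 = 0.00966875
author B: 0.35 × (1−0.05) × 0.25 × (1−0.4) × 0.6 = 0.029925
author C: 0.1 × (1−0.2) × 0.1 × (1−0.05) × 0.8 = 0.00608
author D: 0.3 × (1−0.55) × 0.05 × (1−0.1) × 0.3 = 0.0018225
P(author B | x) = 0.029925 / 0.04749625 ≈ 0.630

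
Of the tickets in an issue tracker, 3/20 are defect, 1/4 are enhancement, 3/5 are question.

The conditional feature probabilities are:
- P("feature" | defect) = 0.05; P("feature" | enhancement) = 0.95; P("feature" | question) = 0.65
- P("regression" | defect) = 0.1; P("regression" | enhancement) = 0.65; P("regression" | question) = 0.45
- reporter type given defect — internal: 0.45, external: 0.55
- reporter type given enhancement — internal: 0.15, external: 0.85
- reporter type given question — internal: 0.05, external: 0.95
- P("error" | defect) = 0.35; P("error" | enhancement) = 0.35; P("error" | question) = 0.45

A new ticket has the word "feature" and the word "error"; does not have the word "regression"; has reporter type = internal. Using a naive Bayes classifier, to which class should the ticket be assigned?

defect: 0.15 × 0.05 × (1−0.1) × 0.45 × 0.35 = 0.001063125
enhancement: 0.25 × 0.95 × (1−0.65) × 0.15 × 0.35 = 0.0043640625
question: 0.6 × 0.65 × (1−0.45) × 0.05 × 0.45 = 0.00482625
Highest score → question.

question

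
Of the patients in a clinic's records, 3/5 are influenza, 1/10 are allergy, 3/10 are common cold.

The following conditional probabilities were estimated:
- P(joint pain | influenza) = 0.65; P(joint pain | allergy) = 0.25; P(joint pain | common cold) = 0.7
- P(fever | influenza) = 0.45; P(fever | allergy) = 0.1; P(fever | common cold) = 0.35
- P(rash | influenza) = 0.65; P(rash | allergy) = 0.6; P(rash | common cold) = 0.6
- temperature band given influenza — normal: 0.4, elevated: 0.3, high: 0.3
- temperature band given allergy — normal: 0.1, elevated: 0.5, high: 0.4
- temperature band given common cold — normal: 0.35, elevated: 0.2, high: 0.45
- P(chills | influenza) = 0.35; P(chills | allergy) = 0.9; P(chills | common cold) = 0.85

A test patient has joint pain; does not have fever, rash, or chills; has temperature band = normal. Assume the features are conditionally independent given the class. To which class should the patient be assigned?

influenza: 0.6 × 0.65 × (1−0.45) × (1−0.65) × 0.4 × (1−0.35) = 0.0195195
allergy: 0.1 × 0.25 × (1−0.1) × (1−0.6) × 0.1 × (1−0.9) = 0.00009
common cold: 0.3 × 0.7 × (1−0.35) × (1−0.6) × 0.35 × (1−0.85) = 0.0028665
Highest score → influenza.

influenza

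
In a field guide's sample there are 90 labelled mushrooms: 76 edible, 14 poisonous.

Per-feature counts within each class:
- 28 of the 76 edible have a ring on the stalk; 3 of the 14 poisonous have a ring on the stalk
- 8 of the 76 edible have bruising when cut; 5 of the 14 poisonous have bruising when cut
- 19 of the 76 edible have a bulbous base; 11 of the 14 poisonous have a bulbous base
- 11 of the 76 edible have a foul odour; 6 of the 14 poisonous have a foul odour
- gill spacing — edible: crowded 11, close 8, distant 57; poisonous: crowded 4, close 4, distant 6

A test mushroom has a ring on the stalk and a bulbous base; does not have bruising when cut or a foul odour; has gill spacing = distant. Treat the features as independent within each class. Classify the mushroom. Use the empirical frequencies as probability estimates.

edible

edible: (76/90) × (28/76) × (68/76) × (19/76) × (65/76) × (57/76) ≈ 0.0446387
poisonous: (14/90) × (3/14) × (9/14) × (11/14) × (8/14) × (6/14) ≈ 0.00412328
Highest score → edible.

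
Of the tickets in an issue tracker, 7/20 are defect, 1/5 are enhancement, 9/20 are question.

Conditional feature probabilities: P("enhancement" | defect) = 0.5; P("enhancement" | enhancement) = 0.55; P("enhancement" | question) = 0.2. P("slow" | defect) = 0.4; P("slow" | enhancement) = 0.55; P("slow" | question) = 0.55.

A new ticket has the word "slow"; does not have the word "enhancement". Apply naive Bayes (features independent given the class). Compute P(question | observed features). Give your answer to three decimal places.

0.624

defect: 0.35 × (1−0.5) × 0.4 = 0.07
enhancement: 0.2 × (1−0.55) × 0.55 = 0.0495
question: 0.45 × (1−0.2) × 0.55 = 0.198
P(question | x) = 0.198 / 0.3175 ≈ 0.624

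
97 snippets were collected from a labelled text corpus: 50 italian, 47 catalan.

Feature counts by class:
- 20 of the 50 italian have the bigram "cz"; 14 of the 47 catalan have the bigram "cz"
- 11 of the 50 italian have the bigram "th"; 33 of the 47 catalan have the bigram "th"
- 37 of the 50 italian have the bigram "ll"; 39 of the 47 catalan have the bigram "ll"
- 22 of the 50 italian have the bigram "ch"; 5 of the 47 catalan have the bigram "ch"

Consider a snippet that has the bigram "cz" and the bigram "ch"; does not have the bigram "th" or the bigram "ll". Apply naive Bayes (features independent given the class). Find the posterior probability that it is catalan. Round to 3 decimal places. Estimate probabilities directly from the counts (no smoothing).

italian: (50/97) × (20/50) × (39/50) × (13/50) × (22/50) ≈ 0.0183984
catalan: (47/97) × (14/47) × (14/47) × (8/47) × (5/47) ≈ 0.000778486
P(catalan | x) = 0.000778486 / 0.019176886 ≈ 0.041

0.041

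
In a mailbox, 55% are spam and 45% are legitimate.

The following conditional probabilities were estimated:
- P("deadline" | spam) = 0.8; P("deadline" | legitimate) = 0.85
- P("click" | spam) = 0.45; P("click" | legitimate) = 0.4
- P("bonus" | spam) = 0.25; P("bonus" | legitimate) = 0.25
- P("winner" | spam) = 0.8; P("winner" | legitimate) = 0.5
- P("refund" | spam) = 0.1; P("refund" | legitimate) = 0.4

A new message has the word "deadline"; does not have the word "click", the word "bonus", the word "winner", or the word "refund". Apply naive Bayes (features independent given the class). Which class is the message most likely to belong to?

spam: 0.55 × 0.8 × (1−0.45) × (1−0.25) × (1−0.8) × (1−0.1) = 0.03267
legitimate: 0.45 × 0.85 × (1−0.4) × (1−0.25) × (1−0.5) × (1−0.4) = 0.0516375
Highest score → legitimate.

legitimate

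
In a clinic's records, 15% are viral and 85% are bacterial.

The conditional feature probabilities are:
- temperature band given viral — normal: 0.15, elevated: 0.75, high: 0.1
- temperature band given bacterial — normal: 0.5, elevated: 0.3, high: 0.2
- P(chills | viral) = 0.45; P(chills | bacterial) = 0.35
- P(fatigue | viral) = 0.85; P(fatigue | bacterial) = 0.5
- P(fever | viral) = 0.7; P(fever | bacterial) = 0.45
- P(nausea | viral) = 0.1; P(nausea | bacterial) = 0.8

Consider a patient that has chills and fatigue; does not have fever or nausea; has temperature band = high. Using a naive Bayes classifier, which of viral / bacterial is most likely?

viral: 0.15 × 0.1 × 0.45 × 0.85 × (1−0.7) × (1−0.1) = 0.001549125
bacterial: 0.85 × 0.2 × 0.35 × 0.5 × (1−0.45) × (1−0.8) = 0.0032725
Highest score → bacterial.

bacterial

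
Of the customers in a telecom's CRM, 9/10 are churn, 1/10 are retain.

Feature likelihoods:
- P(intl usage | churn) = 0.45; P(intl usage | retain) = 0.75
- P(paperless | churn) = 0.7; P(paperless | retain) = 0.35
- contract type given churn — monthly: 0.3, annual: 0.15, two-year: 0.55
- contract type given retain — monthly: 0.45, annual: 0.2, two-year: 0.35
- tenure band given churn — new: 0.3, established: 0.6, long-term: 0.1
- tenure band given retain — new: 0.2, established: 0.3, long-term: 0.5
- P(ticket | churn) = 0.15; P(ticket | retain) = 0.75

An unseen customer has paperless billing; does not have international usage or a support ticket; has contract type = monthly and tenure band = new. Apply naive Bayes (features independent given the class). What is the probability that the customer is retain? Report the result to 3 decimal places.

0.007

churn: 0.9 × (1−0.45) × 0.7 × 0.3 × 0.3 × (1−0.15) = 0.02650725
retain: 0.1 × (1−0.75) × 0.35 × 0.45 × 0.2 × (1−0.75) = 0.000196875
P(retain | x) = 0.000196875 / 0.026704125 ≈ 0.007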